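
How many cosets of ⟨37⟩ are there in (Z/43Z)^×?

By Lagrange's theorem, ord_43(37) divides φ(43) = 43 − 1 = 42 = 2 · 3 · 7.
Divisors of 42: 1, 2, 3, 6, 7, 14, 21, 42.
Evaluate successive powers at the divisors of 42:
37^1 ≡ 37 (mod 43)
37^2 ≡ 36 (mod 43)
37^3 ≡ 42 (mod 43)
37^6 ≡ 1 (mod 43) ✓
Thus |⟨37⟩| = ord(37) = 6.
The index is φ(43) / ord(37) = 42 / 6 = 7.

7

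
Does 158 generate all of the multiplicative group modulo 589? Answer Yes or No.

No

589 = 19 · 31 is a product of two distinct odd primes, so (Z/589Z)^× ≅ (Z/19Z)^× × (Z/31Z)^× is not cyclic.
No primitive root modulo 589 exists; in particular 158 is not one.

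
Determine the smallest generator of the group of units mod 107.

2

φ(107) = 107 − 1 = 106 = 2 · 53.
g is a primitive root iff g^(106/q) ≢ 1 (mod 107) for each prime q ∈ {2, 53}.
g = 2: 2^53 ≡ 106; 2^2 ≡ 4 — none is 1, so 2 is a primitive root.
Hence the least primitive root of 107 is 2.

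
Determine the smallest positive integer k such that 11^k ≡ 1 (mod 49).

21

By Lagrange's theorem, ord_49(11) divides φ(49) = φ(7^2) = 7·(7−1) = 42 = 2 · 3 · 7.
Divisors of 42: 1, 2, 3, 6, 7, 14, 21, 42.
Check 11^d mod 49 for each divisor in increasing order:
11^1 ≡ 11 (mod 49)
11^2 ≡ 23 (mod 49)
11^3 ≡ 8 (mod 49)
11^6 ≡ 15 (mod 49)
11^7 ≡ 18 (mod 49)
11^14 ≡ 30 (mod 49)
11^21 ≡ 1 (mod 49) ✓
The smallest such exponent is 21, so the order of 11 is 21.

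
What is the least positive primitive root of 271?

φ(271) = 271 − 1 = 270 = 2 · 3^3 · 5.
Test candidates g = 2, 3, … against the prime factors q ∈ {2, 3, 5} of φ(271): g is a generator iff g^(270/q) ≢ 1 for every such q.
g = 2: 2^135 ≡ 1 — hits 1, so not a primitive root.
g = 3: 3^135 ≡ 270; 3^90 ≡ 1 — hits 1, so not a primitive root.
g = 4: 4^135 ≡ 1 — hits 1, so not a primitive root.
g = 5: 5^135 ≡ 1 — hits 1, so not a primitive root.
g = 6: 6^135 ≡ 270; 6^90 ≡ 242; 6^54 ≡ 10 — none is 1, so 6 is a primitive root.
So 6 is the smallest generator of (Z/271Z)^×.

6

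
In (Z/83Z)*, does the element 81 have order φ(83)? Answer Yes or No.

φ(83) = 83 − 1 = 82 = 2 · 41.
81 is a primitive root mod 83 iff 81^(φ(83)/q) ≢ 1 for every prime q | φ(83), i.e. q ∈ {2, 41}.
81^41 ≡ 1 (mod 83)  [q = 2: ≡ 1 ✗]
81^2 ≡ 4 (mod 83)  [q = 41: ≢ 1 ✓]
81^41 ≡ 1 shows ord(81) | 41, strictly less than φ(83); not a primitive root.

No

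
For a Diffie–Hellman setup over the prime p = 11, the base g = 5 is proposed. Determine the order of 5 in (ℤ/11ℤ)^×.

5

Since 5 ∈ (Z/11Z)^×, its order divides φ(11) = 11 − 1 = 10 = 2 · 5.
Divisors of 10: 1, 2, 5, 10.
Compute 5^d (mod 11) for the divisors d until we hit 1:
5^1 ≡ 5
5^2 ≡ 3
5^5 ≡ 1
Therefore the multiplicative order of 5 modulo 11 is 5.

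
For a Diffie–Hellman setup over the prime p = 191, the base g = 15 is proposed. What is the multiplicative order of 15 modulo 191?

ord(15) | φ(191) = 191 − 1 = 190 = 2 · 5 · 19.
Divisors of 190: 1, 2, 5, 10, 19, 38, 95, 190.
Check 15^d mod 191 for each divisor in increasing order:
15^1 ≡ 15
15^2 ≡ 34
15^5 ≡ 150
15^10 ≡ 153
15^19 ≡ 109
15^38 ≡ 39
15^95 ≡ 1
Therefore the multiplicative order of 15 modulo 191 is 95.

95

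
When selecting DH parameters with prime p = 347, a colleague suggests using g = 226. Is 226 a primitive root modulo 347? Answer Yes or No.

φ(347) = 347 − 1 = 346 = 2 · 173.
226 is a primitive root mod 347 iff 226^(φ(347)/q) ≢ 1 for every prime q | φ(347), i.e. q ∈ {2, 173}.
226^173 ≡ 346 (mod 347)  [q = 2: ≢ 1 ✓]
226^2 ≡ 67 (mod 347)  [q = 173: ≢ 1 ✓]
All checks pass, so 226 has order 346 and is a primitive root modulo 347.

Yes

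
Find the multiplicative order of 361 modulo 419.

209

The order of 361 must divide φ(419) = 419 − 1 = 418 = 2 · 11 · 19.
Divisors of 418: 1, 2, 11, 19, 22, 38, 209, 418.
Check 361^d mod 419 for each divisor in increasing order:
361^1 ≡ 361 (mod 419)
361^2 ≡ 12 (mod 419)
361^11 ≡ 199 (mod 419)
361^19 ≡ 152 (mod 419)
361^22 ≡ 215 (mod 419)
361^38 ≡ 59 (mod 419)
361^209 ≡ 1 (mod 419) ✓
Hence ord(361) = 209.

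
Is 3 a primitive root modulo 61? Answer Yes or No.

φ(61) = 61 − 1 = 60 = 2^2 · 3 · 5.
3 is a primitive root mod 61 iff 3^(φ(61)/q) ≢ 1 for every prime q | φ(61), i.e. q ∈ {2, 3, 5}.
3^30 ≡ 1 (mod 61)  [q = 2: ≡ 1 ✗]
3^20 ≡ 1 (mod 61)  [q = 3: ≡ 1 ✗]
3^12 ≡ 9 (mod 61)  [q = 5: ≢ 1 ✓]
The check at q = 2 fails, so 3 generates a proper subgroup.

No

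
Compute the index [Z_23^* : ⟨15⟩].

ord(15) | φ(23) = 23 − 1 = 22 = 2 · 11.
Divisors of 22: 1, 2, 11, 22.
Test each divisor d:
15^1 ≡ 15 (mod 23)
15^2 ≡ 18 (mod 23)
15^11 ≡ 22 (mod 23)
15^22 ≡ 1 (mod 23) ✓
Thus |⟨15⟩| = ord(15) = 22.
The index is φ(23) / ord(15) = 22 / 22 = 1.

1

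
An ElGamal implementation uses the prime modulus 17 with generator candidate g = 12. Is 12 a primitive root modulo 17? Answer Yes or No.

Yes

φ(17) = 17 − 1 = 16 = 2^4.
Test 12^(16/q) mod 17 for each prime factor q of 16:
12^8 ≡ 16 (mod 17)  [q = 2: ≢ 1 ✓]
Every test exponent gives a nontrivial residue, hence 12 generates the full group.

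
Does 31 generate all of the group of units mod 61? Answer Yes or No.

Yes

φ(61) = 61 − 1 = 60 = 2^2 · 3 · 5.
Test 31^(60/q) mod 61 for each prime factor q of 60:
31^30 ≡ 60 (mod 61)  [q = 2: ≢ 1 ✓]
31^20 ≡ 13 (mod 61)  [q = 3: ≢ 1 ✓]
31^12 ≡ 34 (mod 61)  [q = 5: ≢ 1 ✓]
All checks pass, so 31 has order 60 and is a primitive root modulo 61.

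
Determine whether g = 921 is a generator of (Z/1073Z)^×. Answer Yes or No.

No

1073 = 29 · 37 is a product of two distinct odd primes, so (Z/1073Z)^× ≅ (Z/29Z)^× × (Z/37Z)^× is not cyclic.
No primitive root modulo 1073 exists; in particular 921 is not one.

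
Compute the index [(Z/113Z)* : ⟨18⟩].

By Lagrange's theorem, ord_113(18) divides φ(113) = 113 − 1 = 112 = 2^4 · 7.
Divisors of 112: 1, 2, 4, 7, 8, 14, 16, 28, 56, 112.
Compute 18^d (mod 113) for the divisors d until we hit 1:
18^1 ≡ 18 (mod 113)
18^2 ≡ 98 (mod 113)
18^4 ≡ 112 (mod 113)
18^7 ≡ 44 (mod 113)
18^8 ≡ 1 (mod 113) ✓
Thus |⟨18⟩| = ord(18) = 8.
Index = |(Z/113Z)^×| / |⟨18⟩| = 112 / 8 = 14.

14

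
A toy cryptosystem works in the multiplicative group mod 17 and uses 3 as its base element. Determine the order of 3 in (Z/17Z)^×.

ord(3) | φ(17) = 17 − 1 = 16 = 2^4.
Divisors of 16: 1, 2, 4, 8, 16.
Evaluate successive powers at the divisors of 16:
3^1 ≡ 3 (mod 17)
3^2 ≡ 9 (mod 17)
3^4 ≡ 13 (mod 17)
3^8 ≡ 16 (mod 17)
3^16 ≡ 1 (mod 17) ✓
Hence ord(3) = 16.

16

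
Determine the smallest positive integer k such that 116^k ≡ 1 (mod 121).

110

Since 116 ∈ (Z/121Z)^×, its order divides φ(121) = φ(11^2) = 11·(11−1) = 110 = 2 · 5 · 11.
Divisors of 110: 1, 2, 5, 10, 11, 22, 55, 110.
Evaluate successive powers at the divisors of 110:
116^1 ≡ 116 (mod 121)
116^2 ≡ 25 (mod 121)
116^5 ≡ 21 (mod 121)
116^10 ≡ 78 (mod 121)
116^11 ≡ 94 (mod 121)
116^22 ≡ 3 (mod 121)
116^55 ≡ 120 (mod 121)
116^110 ≡ 1 (mod 121) ✓
Hence ord(116) = 110.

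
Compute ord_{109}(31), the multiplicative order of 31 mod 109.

ord(31) | φ(109) = 109 − 1 = 108 = 2^2 · 3^3.
Divisors of 108: 1, 2, 3, 4, 6, 9, 12, 18, 27, 36, 54, 108.
Compute 31^d (mod 109) for the divisors d until we hit 1:
31^1 ≡ 31
31^2 ≡ 89
31^3 ≡ 34
31^4 ≡ 73
31^6 ≡ 66
31^9 ≡ 64
31^12 ≡ 105
31^18 ≡ 63
31^27 ≡ 108
31^36 ≡ 45
31^54 ≡ 1
The smallest such exponent is 54, so the order of 31 is 54.

54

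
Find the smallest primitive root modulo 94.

φ(94) = φ(2)·φ(47) = 1·46 = 46 = 2 · 23.
Test candidates g = 2, 3, … against the prime factors q ∈ {2, 23} of φ(94): g is a generator iff g^(46/q) ≢ 1 for every such q.
g = 2: gcd(2, 94) = 2 > 1, not a unit — skip.
g = 3: 3^23 ≡ 1 — hits 1, so not a primitive root.
g = 4: gcd(4, 94) = 2 > 1, not a unit — skip.
g = 5: 5^23 ≡ 93; 5^2 ≡ 25 — none is 1, so 5 is a primitive root.
The smallest primitive root modulo 94 is 5.

5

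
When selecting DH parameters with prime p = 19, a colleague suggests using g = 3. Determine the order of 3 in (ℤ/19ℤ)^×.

18

ord(3) | φ(19) = 19 − 1 = 18 = 2 · 3^2.
Divisors of 18: 1, 2, 3, 6, 9, 18.
Evaluate successive powers at the divisors of 18:
3^1 ≡ 3
3^2 ≡ 9
3^3 ≡ 8
3^6 ≡ 7
3^9 ≡ 18
3^18 ≡ 1
So ord_19(3) = 18.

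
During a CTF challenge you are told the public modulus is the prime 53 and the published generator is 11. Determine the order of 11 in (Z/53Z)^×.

26

ord(11) | φ(53) = 53 − 1 = 52 = 2^2 · 13.
Divisors of 52: 1, 2, 4, 13, 26, 52.
Test each divisor d:
11^1 ≡ 11 (mod 53)
11^2 ≡ 15 (mod 53)
11^4 ≡ 13 (mod 53)
11^13 ≡ 52 (mod 53)
11^26 ≡ 1 (mod 53) ✓
So ord_53(11) = 26.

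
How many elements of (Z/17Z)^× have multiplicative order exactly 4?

2

φ(17) = 17 − 1 = 16 = 2^4.
(Z/17Z)^× is cyclic (|G| = 16); a cyclic group of order m has exactly φ(d) elements of each order d | m, and none otherwise.
4 = 2^2 divides 16, and φ(4) = 2.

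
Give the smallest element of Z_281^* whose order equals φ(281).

3

φ(281) = 281 − 1 = 280 = 2^3 · 5 · 7.
g is a primitive root iff g^(280/q) ≢ 1 (mod 281) for each prime q ∈ {2, 5, 7}.
g = 2: 2^140 ≡ 1 — hits 1, so not a primitive root.
g = 3: 3^140 ≡ 280; 3^56 ≡ 86; 3^40 ≡ 249 — none is 1, so 3 is a primitive root.
Hence the least primitive root of 281 is 3.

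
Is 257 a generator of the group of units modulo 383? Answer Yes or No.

Yes

φ(383) = 383 − 1 = 382 = 2 · 191.
An element g generates (Z/383Z)^× iff g^(382/q) ≢ 1 (mod 383) for each prime q ∈ {2, 191}.
257^191 ≡ 382 (mod 383)  [q = 2: ≢ 1 ✓]
257^2 ≡ 173 (mod 383)  [q = 191: ≢ 1 ✓]
None equal 1, so ord_383(257) = 382: 257 is a primitive root.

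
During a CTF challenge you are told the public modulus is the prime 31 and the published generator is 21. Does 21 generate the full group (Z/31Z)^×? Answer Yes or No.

Yes

φ(31) = 31 − 1 = 30 = 2 · 3 · 5.
21 is a primitive root mod 31 iff 21^(φ(31)/q) ≢ 1 for every prime q | φ(31), i.e. q ∈ {2, 3, 5}.
21^15 ≡ 30 (mod 31)  [q = 2: ≢ 1 ✓]
21^10 ≡ 5 (mod 31)  [q = 3: ≢ 1 ✓]
21^6 ≡ 2 (mod 31)  [q = 5: ≢ 1 ✓]
None equal 1, so ord_31(21) = 30: 21 is a primitive root.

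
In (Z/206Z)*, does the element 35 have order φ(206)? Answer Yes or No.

Yes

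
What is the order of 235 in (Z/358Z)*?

89

Since 235 ∈ (Z/358Z)^×, its order divides φ(358) = φ(2)·φ(179) = 1·178 = 178 = 2 · 89.
Divisors of 178: 1, 2, 89, 178.
Evaluate successive powers at the divisors of 178:
235^1 ≡ 235
235^2 ≡ 93
235^89 ≡ 1
Hence ord(235) = 89.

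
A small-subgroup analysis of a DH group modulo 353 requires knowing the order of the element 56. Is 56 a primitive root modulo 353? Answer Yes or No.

Yes

φ(353) = 353 − 1 = 352 = 2^5 · 11.
Test 56^(352/q) mod 353 for each prime factor q of 352:
56^176 ≡ 352 (mod 353)  [q = 2: ≢ 1 ✓]
56^32 ≡ 256 (mod 353)  [q = 11: ≢ 1 ✓]
None equal 1, so ord_353(56) = 352: 56 is a primitive root.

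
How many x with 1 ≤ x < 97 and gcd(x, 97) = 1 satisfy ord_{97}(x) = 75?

0

φ(97) = 97 − 1 = 96 = 2^5 · 3.
In a cyclic group of order 96, there are φ(d) elements of order d for each divisor d of 96, and zero for non-divisors.
75 does not divide 96, so no element of (Z/97Z)^× has order 75.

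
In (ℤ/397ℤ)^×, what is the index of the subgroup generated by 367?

12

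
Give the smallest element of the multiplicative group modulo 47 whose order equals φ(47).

φ(47) = 47 − 1 = 46 = 2 · 23.
Test candidates g = 2, 3, … against the prime factors q ∈ {2, 23} of φ(47): g is a generator iff g^(46/q) ≢ 1 for every such q.
g = 2: 2^23 ≡ 1 — hits 1, so not a primitive root.
g = 3: 3^23 ≡ 1 — hits 1, so not a primitive root.
g = 4: 4^23 ≡ 1 — hits 1, so not a primitive root.
g = 5: 5^23 ≡ 46; 5^2 ≡ 25 — none is 1, so 5 is a primitive root.
So 5 is the smallest generator of (Z/47Z)^×.

5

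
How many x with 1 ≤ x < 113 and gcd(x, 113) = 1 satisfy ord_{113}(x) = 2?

φ(113) = 113 − 1 = 112 = 2^4 · 7.
In a cyclic group of order 112, there are φ(d) elements of order d for each divisor d of 112, and zero for non-divisors.
2 | 112, and φ(2) = 2 − 1 = 1.

1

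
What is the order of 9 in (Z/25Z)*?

Since 9 ∈ (Z/25Z)^×, its order divides φ(25) = φ(5^2) = 5·(5−1) = 20 = 2^2 · 5.
Divisors of 20: 1, 2, 4, 5, 10, 20.
Compute 9^d (mod 25) for the divisors d until we hit 1:
9^1 ≡ 9 (mod 25)
9^2 ≡ 6 (mod 25)
9^4 ≡ 11 (mod 25)
9^5 ≡ 24 (mod 25)
9^10 ≡ 1 (mod 25) ✓
Therefore the multiplicative order of 9 modulo 25 is 10.

10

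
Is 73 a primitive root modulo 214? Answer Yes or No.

φ(214) = φ(2)·φ(107) = 1·106 = 106 = 2 · 53.
73 is a primitive root mod 214 iff 73^(φ(214)/q) ≢ 1 for every prime q | φ(214), i.e. q ∈ {2, 53}.
73^53 ≡ 213 (mod 214)  [q = 2: ≢ 1 ✓]
73^2 ≡ 193 (mod 214)  [q = 53: ≢ 1 ✓]
None equal 1, so ord_214(73) = 106: 73 is a primitive root.

Yes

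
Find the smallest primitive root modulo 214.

φ(214) = φ(2)·φ(107) = 1·106 = 106 = 2 · 53.
g is a primitive root iff g^(106/q) ≢ 1 (mod 214) for each prime q ∈ {2, 53}.
g = 2: gcd(2, 214) = 2 > 1, not a unit — skip.
g = 3: 3^53 ≡ 1 — hits 1, so not a primitive root.
g = 4: gcd(4, 214) = 2 > 1, not a unit — skip.
g = 5: 5^53 ≡ 213; 5^2 ≡ 25 — none is 1, so 5 is a primitive root.
The smallest primitive root modulo 214 is 5.

5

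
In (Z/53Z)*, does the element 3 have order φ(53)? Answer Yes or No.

Yes

φ(53) = 53 − 1 = 52 = 2^2 · 13.
It suffices to check that the order of 3 is not a proper divisor of 52: compute 3^(52/q) for q ∈ {2, 13}.
3^26 ≡ 52 (mod 53)  [q = 2: ≢ 1 ✓]
3^4 ≡ 28 (mod 53)  [q = 13: ≢ 1 ✓]
None equal 1, so ord_53(3) = 52: 3 is a primitive root.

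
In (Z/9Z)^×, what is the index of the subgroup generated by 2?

1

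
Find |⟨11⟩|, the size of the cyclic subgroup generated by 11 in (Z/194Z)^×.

48

Since 11 ∈ (Z/194Z)^×, its order divides φ(194) = φ(2)·φ(97) = 1·96 = 96 = 2^5 · 3.
Divisors of 96: 1, 2, 3, 4, 6, 8, 12, 16, 24, 32, 48, 96.
Evaluate successive powers at the divisors of 96:
11^1 ≡ 11 (mod 194)
11^2 ≡ 121 (mod 194)
11^3 ≡ 167 (mod 194)
11^4 ≡ 91 (mod 194)
11^6 ≡ 147 (mod 194)
11^8 ≡ 133 (mod 194)
11^12 ≡ 75 (mod 194)
11^16 ≡ 35 (mod 194)
11^24 ≡ 193 (mod 194)
11^32 ≡ 61 (mod 194)
11^48 ≡ 1 (mod 194) ✓
Hence ord(11) = 48.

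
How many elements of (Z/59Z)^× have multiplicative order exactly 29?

28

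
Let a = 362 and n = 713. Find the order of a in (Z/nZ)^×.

330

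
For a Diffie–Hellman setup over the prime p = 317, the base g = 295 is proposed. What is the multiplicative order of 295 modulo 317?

Since 295 ∈ (Z/317Z)^×, its order divides φ(317) = 317 − 1 = 316 = 2^2 · 79.
Divisors of 316: 1, 2, 4, 79, 158, 316.
Evaluate successive powers at the divisors of 316:
295^1 ≡ 295 (mod 317)
295^2 ≡ 167 (mod 317)
295^4 ≡ 310 (mod 317)
295^79 ≡ 114 (mod 317)
295^158 ≡ 316 (mod 317)
295^316 ≡ 1 (mod 317) ✓
Therefore the multiplicative order of 295 modulo 317 is 316.

316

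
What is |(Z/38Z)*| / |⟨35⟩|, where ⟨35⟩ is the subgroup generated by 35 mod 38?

2

By Lagrange's theorem, ord_38(35) divides φ(38) = φ(2)·φ(19) = 1·18 = 18 = 2 · 3^2.
Divisors of 18: 1, 2, 3, 6, 9, 18.
Evaluate successive powers at the divisors of 18:
35^1 ≡ 35
35^2 ≡ 9
35^3 ≡ 11
35^6 ≡ 7
35^9 ≡ 1
So ord_38(35) = 9, hence |⟨35⟩| = 9.
The index is φ(38) / ord(35) = 18 / 9 = 2.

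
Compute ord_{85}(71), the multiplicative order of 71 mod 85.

16

ord(71) | φ(85) = φ(5·17) = (5−1)·(17−1) = 4·16 = 64 = 2^6.
Divisors of 64: 1, 2, 4, 8, 16, 32, 64.
Check 71^d mod 85 for each divisor in increasing order:
71^1 ≡ 71 (mod 85)
71^2 ≡ 26 (mod 85)
71^4 ≡ 81 (mod 85)
71^8 ≡ 16 (mod 85)
71^16 ≡ 1 (mod 85) ✓
The smallest such exponent is 16, so the order of 71 is 16.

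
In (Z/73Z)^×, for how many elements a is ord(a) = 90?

0

φ(73) = 73 − 1 = 72 = 2^3 · 3^2.
(Z/73Z)^× is cyclic (|G| = 72); a cyclic group of order m has exactly φ(d) elements of each order d | m, and none otherwise.
90 does not divide 72, so no element of (Z/73Z)^× has order 90.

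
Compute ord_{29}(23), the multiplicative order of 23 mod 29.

ord(23) | φ(29) = 29 − 1 = 28 = 2^2 · 7.
Divisors of 28: 1, 2, 4, 7, 14, 28.
Compute 23^d (mod 29) for the divisors d until we hit 1:
23^1 ≡ 23 (mod 29)
23^2 ≡ 7 (mod 29)
23^4 ≡ 20 (mod 29)
23^7 ≡ 1 (mod 29) ✓
So ord_29(23) = 7.

7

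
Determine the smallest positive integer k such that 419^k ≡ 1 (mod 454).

Since 419 ∈ (Z/454Z)^×, its order divides φ(454) = φ(2)·φ(227) = 1·226 = 226 = 2 · 113.
Divisors of 226: 1, 2, 113, 226.
Compute 419^d (mod 454) for the divisors d until we hit 1:
419^1 ≡ 419
419^2 ≡ 317
419^113 ≡ 1
Therefore the multiplicative order of 419 modulo 454 is 113.

113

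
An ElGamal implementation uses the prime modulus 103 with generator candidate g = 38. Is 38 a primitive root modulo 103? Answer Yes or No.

No

φ(103) = 103 − 1 = 102 = 2 · 3 · 17.
Test 38^(102/q) mod 103 for each prime factor q of 102:
38^51 ≡ 1 (mod 103)  [q = 2: ≡ 1 ✗]
38^34 ≡ 56 (mod 103)  [q = 3: ≢ 1 ✓]
38^6 ≡ 8 (mod 103)  [q = 17: ≢ 1 ✓]
38^51 ≡ 1 shows ord(38) | 51, strictly less than φ(103); not a primitive root.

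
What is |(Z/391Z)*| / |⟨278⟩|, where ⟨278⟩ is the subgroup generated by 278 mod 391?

2

Since 278 ∈ (Z/391Z)^×, its order divides φ(391) = φ(17·23) = (17−1)·(23−1) = 16·22 = 352 = 2^5 · 11.
Divisors of 352: 1, 2, 4, 8, 11, 16, 22, 32, 44, 88, 176, 352.
Check 278^d mod 391 for each divisor in increasing order:
278^1 ≡ 278 (mod 391)
278^2 ≡ 257 (mod 391)
278^4 ≡ 361 (mod 391)
278^8 ≡ 118 (mod 391)
278^11 ≡ 277 (mod 391)
278^16 ≡ 239 (mod 391)
278^22 ≡ 93 (mod 391)
278^32 ≡ 35 (mod 391)
278^44 ≡ 47 (mod 391)
278^88 ≡ 254 (mod 391)
278^176 ≡ 1 (mod 391) ✓
So ord_391(278) = 176, hence |⟨278⟩| = 176.
Index = |(Z/391Z)^×| / |⟨278⟩| = 352 / 176 = 2.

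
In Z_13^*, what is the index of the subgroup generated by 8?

3

Since 8 ∈ (Z/13Z)^×, its order divides φ(13) = 13 − 1 = 12 = 2^2 · 3.
Divisors of 12: 1, 2, 3, 4, 6, 12.
Check 8^d mod 13 for each divisor in increasing order:
8^1 ≡ 8
8^2 ≡ 12
8^3 ≡ 5
8^4 ≡ 1
The order of 8 is 4, so the subgroup it generates has 4 elements.
Index = |(Z/13Z)^×| / |⟨8⟩| = 12 / 4 = 3.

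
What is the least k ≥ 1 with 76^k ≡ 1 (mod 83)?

The order of 76 must divide φ(83) = 83 − 1 = 82 = 2 · 41.
Divisors of 82: 1, 2, 41, 82.
Compute 76^d (mod 83) for the divisors d until we hit 1:
76^1 ≡ 76 (mod 83)
76^2 ≡ 49 (mod 83)
76^41 ≡ 82 (mod 83)
76^82 ≡ 1 (mod 83) ✓
The smallest such exponent is 82, so the order of 76 is 82.

82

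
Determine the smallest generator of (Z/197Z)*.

φ(197) = 197 − 1 = 196 = 2^2 · 7^2.
g is a primitive root iff g^(196/q) ≢ 1 (mod 197) for each prime q ∈ {2, 7}.
g = 2: 2^98 ≡ 196; 2^28 ≡ 104 — none is 1, so 2 is a primitive root.
So 2 is the smallest generator of (Z/197Z)^×.

2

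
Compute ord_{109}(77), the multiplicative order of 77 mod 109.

By Lagrange's theorem, ord_109(77) divides φ(109) = 109 − 1 = 108 = 2^2 · 3^3.
Divisors of 108: 1, 2, 3, 4, 6, 9, 12, 18, 27, 36, 54, 108.
Compute 77^d (mod 109) for the divisors d until we hit 1:
77^1 ≡ 77
77^2 ≡ 43
77^3 ≡ 41
77^4 ≡ 105
77^6 ≡ 46
77^9 ≡ 33
77^12 ≡ 45
77^18 ≡ 108
77^27 ≡ 76
77^36 ≡ 1
So ord_109(77) = 36.

36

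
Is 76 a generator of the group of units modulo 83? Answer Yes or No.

Yes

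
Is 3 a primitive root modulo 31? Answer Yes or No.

φ(31) = 31 − 1 = 30 = 2 · 3 · 5.
An element g generates (Z/31Z)^× iff g^(30/q) ≢ 1 (mod 31) for each prime q ∈ {2, 3, 5}.
3^15 ≡ 30 (mod 31)  [q = 2: ≢ 1 ✓]
3^10 ≡ 25 (mod 31)  [q = 3: ≢ 1 ✓]
3^6 ≡ 16 (mod 31)  [q = 5: ≢ 1 ✓]
Every test exponent gives a nontrivial residue, hence 3 generates the full group.

Yes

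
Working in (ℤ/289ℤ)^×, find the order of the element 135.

The order of 135 must divide φ(289) = φ(17^2) = 17·(17−1) = 272 = 2^4 · 17.
Divisors of 272: 1, 2, 4, 8, 16, 17, 34, 68, 136, 272.
Compute 135^d (mod 289) for the divisors d until we hit 1:
135^1 ≡ 135
135^2 ≡ 18
135^4 ≡ 35
135^8 ≡ 69
135^16 ≡ 137
135^17 ≡ 288
135^34 ≡ 1
The smallest such exponent is 34, so the order of 135 is 34.

34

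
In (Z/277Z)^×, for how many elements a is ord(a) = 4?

2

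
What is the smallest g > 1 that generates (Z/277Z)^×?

5

φ(277) = 277 − 1 = 276 = 2^2 · 3 · 23.
Test candidates g = 2, 3, … against the prime factors q ∈ {2, 3, 23} of φ(277): g is a generator iff g^(276/q) ≢ 1 for every such q.
g = 2: 2^138 ≡ 276; 2^92 ≡ 1 — hits 1, so not a primitive root.
g = 3: 3^138 ≡ 1 — hits 1, so not a primitive root.
g = 4: 4^138 ≡ 1 — hits 1, so not a primitive root.
g = 5: 5^138 ≡ 276; 5^92 ≡ 116; 5^12 ≡ 27 — none is 1, so 5 is a primitive root.
The smallest primitive root modulo 277 is 5.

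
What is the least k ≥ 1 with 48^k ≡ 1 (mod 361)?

ord(48) | φ(361) = φ(19^2) = 19·(19−1) = 342 = 2 · 3^2 · 19.
Divisors of 342: 1, 2, 3, 6, 9, 18, 19, 38, 57, 114, 171, 342.
Test each divisor d:
48^1 ≡ 48
48^2 ≡ 138
48^3 ≡ 126
48^6 ≡ 353
48^9 ≡ 75
48^18 ≡ 210
48^19 ≡ 333
48^38 ≡ 62
48^57 ≡ 69
48^114 ≡ 68
48^171 ≡ 360
48^342 ≡ 1
Hence ord(48) = 342.

342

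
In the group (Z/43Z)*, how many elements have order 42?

12

φ(43) = 43 − 1 = 42 = 2 · 3 · 7.
(Z/43Z)^× is cyclic (|G| = 42); a cyclic group of order m has exactly φ(d) elements of each order d | m, and none otherwise.
42 = 2 · 3 · 7 divides 42, and φ(42) = 12.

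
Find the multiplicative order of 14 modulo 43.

21

ord(14) | φ(43) = 43 − 1 = 42 = 2 · 3 · 7.
Divisors of 42: 1, 2, 3, 6, 7, 14, 21, 42.
Check 14^d mod 43 for each divisor in increasing order:
14^1 ≡ 14 (mod 43)
14^2 ≡ 24 (mod 43)
14^3 ≡ 35 (mod 43)
14^6 ≡ 21 (mod 43)
14^7 ≡ 36 (mod 43)
14^14 ≡ 6 (mod 43)
14^21 ≡ 1 (mod 43) ✓
The smallest such exponent is 21, so the order of 14 is 21.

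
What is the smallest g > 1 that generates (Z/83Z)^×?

2

φ(83) = 83 − 1 = 82 = 2 · 41.
Test candidates g = 2, 3, … against the prime factors q ∈ {2, 41} of φ(83): g is a generator iff g^(82/q) ≢ 1 for every such q.
g = 2: 2^41 ≡ 82; 2^2 ≡ 4 — none is 1, so 2 is a primitive root.
Hence the least primitive root of 83 is 2.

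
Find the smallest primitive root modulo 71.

7

φ(71) = 71 − 1 = 70 = 2 · 5 · 7.
Test candidates g = 2, 3, … against the prime factors q ∈ {2, 5, 7} of φ(71): g is a generator iff g^(70/q) ≢ 1 for every such q.
g = 2: 2^35 ≡ 1 — hits 1, so not a primitive root.
g = 3: 3^35 ≡ 1 — hits 1, so not a primitive root.
g = 4: 4^35 ≡ 1 — hits 1, so not a primitive root.
g = 5: 5^35 ≡ 1 — hits 1, so not a primitive root.
g = 6: 6^35 ≡ 1 — hits 1, so not a primitive root.
g = 7: 7^35 ≡ 70; 7^14 ≡ 54; 7^10 ≡ 45 — none is 1, so 7 is a primitive root.
The smallest primitive root modulo 71 is 7.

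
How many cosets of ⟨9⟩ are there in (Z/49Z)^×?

2

The order of 9 must divide φ(49) = φ(7^2) = 7·(7−1) = 42 = 2 · 3 · 7.
Divisors of 42: 1, 2, 3, 6, 7, 14, 21, 42.
Evaluate successive powers at the divisors of 42:
9^1 ≡ 9
9^2 ≡ 32
9^3 ≡ 43
9^6 ≡ 36
9^7 ≡ 30
9^14 ≡ 18
9^21 ≡ 1
So ord_49(9) = 21, hence |⟨9⟩| = 21.
The index is φ(49) / ord(9) = 42 / 21 = 2.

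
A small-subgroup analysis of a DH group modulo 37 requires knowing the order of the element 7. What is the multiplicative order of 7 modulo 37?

9

ord(7) | φ(37) = 37 − 1 = 36 = 2^2 · 3^2.
Divisors of 36: 1, 2, 3, 4, 6, 9, 12, 18, 36.
Evaluate successive powers at the divisors of 36:
7^1 ≡ 7 (mod 37)
7^2 ≡ 12 (mod 37)
7^3 ≡ 10 (mod 37)
7^4 ≡ 33 (mod 37)
7^6 ≡ 26 (mod 37)
7^9 ≡ 1 (mod 37) ✓
Hence ord(7) = 9.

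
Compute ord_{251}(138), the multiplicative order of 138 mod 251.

10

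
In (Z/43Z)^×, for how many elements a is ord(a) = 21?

12

φ(43) = 43 − 1 = 42 = 2 · 3 · 7.
Since (Z/43Z)^× is cyclic of order 42, the number of elements of order d is φ(d) when d | 42 and 0 otherwise.
21 = 3 · 7 divides 42, and φ(21) = 12.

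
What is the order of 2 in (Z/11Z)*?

ord(2) | φ(11) = 11 − 1 = 10 = 2 · 5.
Divisors of 10: 1, 2, 5, 10.
Check 2^d mod 11 for each divisor in increasing order:
2^1 ≡ 2 (mod 11)
2^2 ≡ 4 (mod 11)
2^5 ≡ 10 (mod 11)
2^10 ≡ 1 (mod 11) ✓
So ord_11(2) = 10.

10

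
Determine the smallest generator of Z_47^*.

5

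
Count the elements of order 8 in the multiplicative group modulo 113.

4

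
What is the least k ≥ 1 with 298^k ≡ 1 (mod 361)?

342

By Lagrange's theorem, ord_361(298) divides φ(361) = φ(19^2) = 19·(19−1) = 342 = 2 · 3^2 · 19.
Divisors of 342: 1, 2, 3, 6, 9, 18, 19, 38, 57, 114, 171, 342.
Test each divisor d:
298^1 ≡ 298
298^2 ≡ 359
298^3 ≡ 126
298^6 ≡ 353
298^9 ≡ 75
298^18 ≡ 210
298^19 ≡ 127
298^38 ≡ 245
298^57 ≡ 69
298^114 ≡ 68
298^171 ≡ 360
298^342 ≡ 1
Hence ord(298) = 342.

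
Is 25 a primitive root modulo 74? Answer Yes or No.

No

φ(74) = φ(2)·φ(37) = 1·36 = 36 = 2^2 · 3^2.
Test 25^(36/q) mod 74 for each prime factor q of 36:
25^18 ≡ 1 (mod 74)  [q = 2: ≡ 1 ✗]
25^12 ≡ 63 (mod 74)  [q = 3: ≢ 1 ✓]
The check at q = 2 fails, so 25 generates a proper subgroup.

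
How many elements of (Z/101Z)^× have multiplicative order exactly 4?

2

φ(101) = 101 − 1 = 100 = 2^2 · 5^2.
Since (Z/101Z)^× is cyclic of order 100, the number of elements of order d is φ(d) when d | 100 and 0 otherwise.
4 = 2^2 divides 100, and φ(4) = 2.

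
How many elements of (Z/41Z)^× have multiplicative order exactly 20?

φ(41) = 41 − 1 = 40 = 2^3 · 5.
In a cyclic group of order 40, there are φ(d) elements of order d for each divisor d of 40, and zero for non-divisors.
20 = 2^2 · 5 divides 40, and φ(20) = 8.

8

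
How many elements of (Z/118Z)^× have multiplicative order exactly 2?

φ(118) = φ(2)·φ(59) = 1·58 = 58 = 2 · 29.
Since (Z/118Z)^× is cyclic of order 58, the number of elements of order d is φ(d) when d | 58 and 0 otherwise.
2 | 58, and φ(2) = 2 − 1 = 1.

1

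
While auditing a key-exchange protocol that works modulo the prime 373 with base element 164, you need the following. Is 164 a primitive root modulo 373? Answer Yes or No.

φ(373) = 373 − 1 = 372 = 2^2 · 3 · 31.
Test 164^(372/q) mod 373 for each prime factor q of 372:
164^186 ≡ 1 (mod 373)  [q = 2: ≡ 1 ✗]
164^124 ≡ 88 (mod 373)  [q = 3: ≢ 1 ✓]
164^12 ≡ 91 (mod 373)  [q = 31: ≢ 1 ✓]
The check at q = 2 fails, so 164 generates a proper subgroup.

No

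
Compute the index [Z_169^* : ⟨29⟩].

4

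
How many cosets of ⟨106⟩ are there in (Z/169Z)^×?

1

Since 106 ∈ (Z/169Z)^×, its order divides φ(169) = φ(13^2) = 13·(13−1) = 156 = 2^2 · 3 · 13.
Divisors of 156: 1, 2, 3, 4, 6, 12, 13, 26, 39, 52, 78, 156.
Compute 106^d (mod 169) for the divisors d until we hit 1:
106^1 ≡ 106 (mod 169)
106^2 ≡ 82 (mod 169)
106^3 ≡ 73 (mod 169)
106^4 ≡ 133 (mod 169)
106^6 ≡ 90 (mod 169)
106^12 ≡ 157 (mod 169)
106^13 ≡ 80 (mod 169)
106^26 ≡ 147 (mod 169)
106^39 ≡ 99 (mod 169)
106^52 ≡ 146 (mod 169)
106^78 ≡ 168 (mod 169)
106^156 ≡ 1 (mod 169) ✓
Thus |⟨106⟩| = ord(106) = 156.
Index = |(Z/169Z)^×| / |⟨106⟩| = 156 / 156 = 1.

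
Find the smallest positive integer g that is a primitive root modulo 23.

φ(23) = 23 − 1 = 22 = 2 · 11.
Test candidates g = 2, 3, … against the prime factors q ∈ {2, 11} of φ(23): g is a generator iff g^(22/q) ≢ 1 for every such q.
g = 2: 2^11 ≡ 1 — hits 1, so not a primitive root.
g = 3: 3^11 ≡ 1 — hits 1, so not a primitive root.
g = 4: 4^11 ≡ 1 — hits 1, so not a primitive root.
g = 5: 5^11 ≡ 22; 5^2 ≡ 2 — none is 1, so 5 is a primitive root.
Hence the least primitive root of 23 is 5.

5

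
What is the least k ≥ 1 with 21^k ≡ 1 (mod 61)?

Since 21 ∈ (Z/61Z)^×, its order divides φ(61) = 61 − 1 = 60 = 2^2 · 3 · 5.
Divisors of 60: 1, 2, 3, 4, 5, 6, 10, 12, 15, 20, 30, 60.
Test each divisor d:
21^1 ≡ 21
21^2 ≡ 14
21^3 ≡ 50
21^4 ≡ 13
21^5 ≡ 29
21^6 ≡ 60
21^10 ≡ 48
21^12 ≡ 1
So ord_61(21) = 12.

12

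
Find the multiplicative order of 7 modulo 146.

24

The order of 7 must divide φ(146) = φ(2)·φ(73) = 1·72 = 72 = 2^3 · 3^2.
Divisors of 72: 1, 2, 3, 4, 6, 8, 9, 12, 18, 24, 36, 72.
Check 7^d mod 146 for each divisor in increasing order:
7^1 ≡ 7 (mod 146)
7^2 ≡ 49 (mod 146)
7^3 ≡ 51 (mod 146)
7^4 ≡ 65 (mod 146)
7^6 ≡ 119 (mod 146)
7^8 ≡ 137 (mod 146)
7^9 ≡ 83 (mod 146)
7^12 ≡ 145 (mod 146)
7^18 ≡ 27 (mod 146)
7^24 ≡ 1 (mod 146) ✓
Hence ord(7) = 24.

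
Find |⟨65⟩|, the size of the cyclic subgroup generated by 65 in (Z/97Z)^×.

ord(65) | φ(97) = 97 − 1 = 96 = 2^5 · 3.
Divisors of 96: 1, 2, 3, 4, 6, 8, 12, 16, 24, 32, 48, 96.
Evaluate successive powers at the divisors of 96:
65^1 ≡ 65 (mod 97)
65^2 ≡ 54 (mod 97)
65^3 ≡ 18 (mod 97)
65^4 ≡ 6 (mod 97)
65^6 ≡ 33 (mod 97)
65^8 ≡ 36 (mod 97)
65^12 ≡ 22 (mod 97)
65^16 ≡ 35 (mod 97)
65^24 ≡ 96 (mod 97)
65^32 ≡ 61 (mod 97)
65^48 ≡ 1 (mod 97) ✓
Therefore the multiplicative order of 65 modulo 97 is 48.

48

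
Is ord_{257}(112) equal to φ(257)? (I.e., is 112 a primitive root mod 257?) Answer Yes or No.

φ(257) = 257 − 1 = 256 = 2^8.
It suffices to check that the order of 112 is not a proper divisor of 256: compute 112^(256/q) for q ∈ {2}.
112^128 ≡ 256 (mod 257)  [q = 2: ≢ 1 ✓]
None equal 1, so ord_257(112) = 256: 112 is a primitive root.

Yes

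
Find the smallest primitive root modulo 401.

3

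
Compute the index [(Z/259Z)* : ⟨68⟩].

18

Since 68 ∈ (Z/259Z)^×, its order divides φ(259) = φ(7·37) = (7−1)·(37−1) = 6·36 = 216 = 2^3 · 3^3.
Divisors of 216: 1, 2, 3, 4, 6, 8, 9, 12, 18, 24, 27, 36, 54, 72, 108, 216.
Compute 68^d (mod 259) for the divisors d until we hit 1:
68^1 ≡ 68 (mod 259)
68^2 ≡ 221 (mod 259)
68^3 ≡ 6 (mod 259)
68^4 ≡ 149 (mod 259)
68^6 ≡ 36 (mod 259)
68^8 ≡ 186 (mod 259)
68^9 ≡ 216 (mod 259)
68^12 ≡ 1 (mod 259) ✓
So ord_259(68) = 12, hence |⟨68⟩| = 12.
The index is φ(259) / ord(68) = 216 / 12 = 18.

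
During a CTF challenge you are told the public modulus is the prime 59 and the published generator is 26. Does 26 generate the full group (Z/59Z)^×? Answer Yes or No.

φ(59) = 59 − 1 = 58 = 2 · 29.
26 is a primitive root mod 59 iff 26^(φ(59)/q) ≢ 1 for every prime q | φ(59), i.e. q ∈ {2, 29}.
26^29 ≡ 1 (mod 59)  [q = 2: ≡ 1 ✗]
26^2 ≡ 27 (mod 59)  [q = 29: ≢ 1 ✓]
The check at q = 2 fails, so 26 generates a proper subgroup.

No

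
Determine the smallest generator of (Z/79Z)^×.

φ(79) = 79 − 1 = 78 = 2 · 3 · 13.
Test candidates g = 2, 3, … against the prime factors q ∈ {2, 3, 13} of φ(79): g is a generator iff g^(78/q) ≢ 1 for every such q.
g = 2: 2^39 ≡ 1 — hits 1, so not a primitive root.
g = 3: 3^39 ≡ 78; 3^26 ≡ 23; 3^6 ≡ 18 — none is 1, so 3 is a primitive root.
Hence the least primitive root of 79 is 3.

3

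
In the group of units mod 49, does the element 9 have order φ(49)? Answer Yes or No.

No

φ(49) = φ(7^2) = 7·(7−1) = 42 = 2 · 3 · 7.
9 is a primitive root mod 49 iff 9^(φ(49)/q) ≢ 1 for every prime q | φ(49), i.e. q ∈ {2, 3, 7}.
9^21 ≡ 1 (mod 49)  [q = 2: ≡ 1 ✗]
9^14 ≡ 18 (mod 49)  [q = 3: ≢ 1 ✓]
9^6 ≡ 36 (mod 49)  [q = 7: ≢ 1 ✓]
The check at q = 2 fails, so 9 generates a proper subgroup.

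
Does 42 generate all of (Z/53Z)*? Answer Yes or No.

No

φ(53) = 53 − 1 = 52 = 2^2 · 13.
An element g generates (Z/53Z)^× iff g^(52/q) ≢ 1 (mod 53) for each prime q ∈ {2, 13}.
42^26 ≡ 1 (mod 53)  [q = 2: ≡ 1 ✗]
42^4 ≡ 13 (mod 53)  [q = 13: ≢ 1 ✓]
42^26 ≡ 1 shows ord(42) | 26, strictly less than φ(53); not a primitive root.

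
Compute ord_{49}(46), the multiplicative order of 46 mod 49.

ord(46) | φ(49) = φ(7^2) = 7·(7−1) = 42 = 2 · 3 · 7.
Divisors of 42: 1, 2, 3, 6, 7, 14, 21, 42.
Evaluate successive powers at the divisors of 42:
46^1 ≡ 46 (mod 49)
46^2 ≡ 9 (mod 49)
46^3 ≡ 22 (mod 49)
46^6 ≡ 43 (mod 49)
46^7 ≡ 18 (mod 49)
46^14 ≡ 30 (mod 49)
46^21 ≡ 1 (mod 49) ✓
Therefore the multiplicative order of 46 modulo 49 is 21.

21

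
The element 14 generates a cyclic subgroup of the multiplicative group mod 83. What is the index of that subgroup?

1

By Lagrange's theorem, ord_83(14) divides φ(83) = 83 − 1 = 82 = 2 · 41.
Divisors of 82: 1, 2, 41, 82.
Test each divisor d:
14^1 ≡ 14 (mod 83)
14^2 ≡ 30 (mod 83)
14^41 ≡ 82 (mod 83)
14^82 ≡ 1 (mod 83) ✓
So ord_83(14) = 82, hence |⟨14⟩| = 82.
[(Z/83Z)^× : ⟨14⟩] = 82/82 = 1.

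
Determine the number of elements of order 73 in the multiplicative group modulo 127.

φ(127) = 127 − 1 = 126 = 2 · 3^2 · 7.
(Z/127Z)^× is cyclic (|G| = 126); a cyclic group of order m has exactly φ(d) elements of each order d | m, and none otherwise.
Since 73 ∤ 126, the count is 0.

0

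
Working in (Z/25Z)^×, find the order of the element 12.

20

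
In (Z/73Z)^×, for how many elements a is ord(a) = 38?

0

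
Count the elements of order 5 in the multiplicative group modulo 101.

4

φ(101) = 101 − 1 = 100 = 2^2 · 5^2.
(Z/101Z)^× is cyclic (|G| = 100); a cyclic group of order m has exactly φ(d) elements of each order d | m, and none otherwise.
5 | 100, and φ(5) = 5 − 1 = 4.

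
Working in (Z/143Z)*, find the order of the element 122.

The order of 122 must divide φ(143) = φ(11·13) = (11−1)·(13−1) = 10·12 = 120 = 2^3 · 3 · 5.
Divisors of 120: 1, 2, 3, 4, 5, 6, 8, 10, 12, 15, 20, 24, 30, 40, 60, 120.
Check 122^d mod 143 for each divisor in increasing order:
122^1 ≡ 122 (mod 143)
122^2 ≡ 12 (mod 143)
122^3 ≡ 34 (mod 143)
122^4 ≡ 1 (mod 143) ✓
So ord_143(122) = 4.

4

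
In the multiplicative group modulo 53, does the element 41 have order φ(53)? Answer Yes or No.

Yes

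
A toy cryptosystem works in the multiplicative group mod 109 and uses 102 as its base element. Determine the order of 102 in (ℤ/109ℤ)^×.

By Lagrange's theorem, ord_109(102) divides φ(109) = 109 − 1 = 108 = 2^2 · 3^3.
Divisors of 108: 1, 2, 3, 4, 6, 9, 12, 18, 27, 36, 54, 108.
Check 102^d mod 109 for each divisor in increasing order:
102^1 ≡ 102
102^2 ≡ 49
102^3 ≡ 93
102^4 ≡ 3
102^6 ≡ 38
102^9 ≡ 46
102^12 ≡ 27
102^18 ≡ 45
102^27 ≡ 108
102^36 ≡ 63
102^54 ≡ 1
Hence ord(102) = 54.

54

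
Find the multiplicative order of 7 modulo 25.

4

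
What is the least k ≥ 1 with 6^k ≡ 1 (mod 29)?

14

Since 6 ∈ (Z/29Z)^×, its order divides φ(29) = 29 − 1 = 28 = 2^2 · 7.
Divisors of 28: 1, 2, 4, 7, 14, 28.
Test each divisor d:
6^1 ≡ 6 (mod 29)
6^2 ≡ 7 (mod 29)
6^4 ≡ 20 (mod 29)
6^7 ≡ 28 (mod 29)
6^14 ≡ 1 (mod 29) ✓
So ord_29(6) = 14.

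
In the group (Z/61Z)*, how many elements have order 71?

0

φ(61) = 61 − 1 = 60 = 2^2 · 3 · 5.
In a cyclic group of order 60, there are φ(d) elements of order d for each divisor d of 60, and zero for non-divisors.
Since 71 ∤ 60, the count is 0.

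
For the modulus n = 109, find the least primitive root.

φ(109) = 109 − 1 = 108 = 2^2 · 3^3.
g is a primitive root iff g^(108/q) ≢ 1 (mod 109) for each prime q ∈ {2, 3}.
g = 2: 2^54 ≡ 108; 2^36 ≡ 1 — hits 1, so not a primitive root.
g = 3: 3^54 ≡ 1 — hits 1, so not a primitive root.
g = 4: 4^54 ≡ 1 — hits 1, so not a primitive root.
g = 5: 5^54 ≡ 1 — hits 1, so not a primitive root.
g = 6: 6^54 ≡ 108; 6^36 ≡ 63 — none is 1, so 6 is a primitive root.
The smallest primitive root modulo 109 is 6.

6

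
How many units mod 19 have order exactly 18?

6

φ(19) = 19 − 1 = 18 = 2 · 3^2.
Since (Z/19Z)^× is cyclic of order 18, the number of elements of order d is φ(d) when d | 18 and 0 otherwise.
18 = 2 · 3^2 divides 18, and φ(18) = 6.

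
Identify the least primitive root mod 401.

3

φ(401) = 401 − 1 = 400 = 2^4 · 5^2.
g is a primitive root iff g^(400/q) ≢ 1 (mod 401) for each prime q ∈ {2, 5}.
g = 2: 2^200 ≡ 1 — hits 1, so not a primitive root.
g = 3: 3^200 ≡ 400; 3^80 ≡ 72 — none is 1, so 3 is a primitive root.
Hence the least primitive root of 401 is 3.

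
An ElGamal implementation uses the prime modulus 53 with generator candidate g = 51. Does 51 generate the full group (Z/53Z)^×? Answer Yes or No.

φ(53) = 53 − 1 = 52 = 2^2 · 13.
Test 51^(52/q) mod 53 for each prime factor q of 52:
51^26 ≡ 52 (mod 53)  [q = 2: ≢ 1 ✓]
51^4 ≡ 16 (mod 53)  [q = 13: ≢ 1 ✓]
None equal 1, so ord_53(51) = 52: 51 is a primitive root.

Yes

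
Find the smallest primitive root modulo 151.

φ(151) = 151 − 1 = 150 = 2 · 3 · 5^2.
Test candidates g = 2, 3, … against the prime factors q ∈ {2, 3, 5} of φ(151): g is a generator iff g^(150/q) ≢ 1 for every such q.
g = 2: 2^75 ≡ 1 — hits 1, so not a primitive root.
g = 3: 3^75 ≡ 150; 3^50 ≡ 1 — hits 1, so not a primitive root.
g = 4: 4^75 ≡ 1 — hits 1, so not a primitive root.
g = 5: 5^75 ≡ 1 — hits 1, so not a primitive root.
g = 6: 6^75 ≡ 150; 6^50 ≡ 32; 6^30 ≡ 59 — none is 1, so 6 is a primitive root.
So 6 is the smallest generator of (Z/151Z)^×.

6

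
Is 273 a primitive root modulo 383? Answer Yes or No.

φ(383) = 383 − 1 = 382 = 2 · 191.
An element g generates (Z/383Z)^× iff g^(382/q) ≢ 1 (mod 383) for each prime q ∈ {2, 191}.
273^191 ≡ 382 (mod 383)  [q = 2: ≢ 1 ✓]
273^2 ≡ 227 (mod 383)  [q = 191: ≢ 1 ✓]
All checks pass, so 273 has order 382 and is a primitive root modulo 383.

Yes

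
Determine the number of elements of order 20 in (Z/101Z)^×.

φ(101) = 101 − 1 = 100 = 2^2 · 5^2.
In a cyclic group of order 100, there are φ(d) elements of order d for each divisor d of 100, and zero for non-divisors.
20 = 2^2 · 5 divides 100, and φ(20) = 8.

8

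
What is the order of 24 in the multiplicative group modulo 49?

42

ord(24) | φ(49) = φ(7^2) = 7·(7−1) = 42 = 2 · 3 · 7.
Divisors of 42: 1, 2, 3, 6, 7, 14, 21, 42.
Check 24^d mod 49 for each divisor in increasing order:
24^1 ≡ 24 (mod 49)
24^2 ≡ 37 (mod 49)
24^3 ≡ 6 (mod 49)
24^6 ≡ 36 (mod 49)
24^7 ≡ 31 (mod 49)
24^14 ≡ 30 (mod 49)
24^21 ≡ 48 (mod 49)
24^42 ≡ 1 (mod 49) ✓
So ord_49(24) = 42.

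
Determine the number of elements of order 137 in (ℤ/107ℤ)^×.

φ(107) = 107 − 1 = 106 = 2 · 53.
In a cyclic group of order 106, there are φ(d) elements of order d for each divisor d of 106, and zero for non-divisors.
137 does not divide 106, so no element of (Z/107Z)^× has order 137.

0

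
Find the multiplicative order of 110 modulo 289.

Since 110 ∈ (Z/289Z)^×, its order divides φ(289) = φ(17^2) = 17·(17−1) = 272 = 2^4 · 17.
Divisors of 272: 1, 2, 4, 8, 16, 17, 34, 68, 136, 272.
Test each divisor d:
110^1 ≡ 110 (mod 289)
110^2 ≡ 251 (mod 289)
110^4 ≡ 288 (mod 289)
110^8 ≡ 1 (mod 289) ✓
Therefore the multiplicative order of 110 modulo 289 is 8.

8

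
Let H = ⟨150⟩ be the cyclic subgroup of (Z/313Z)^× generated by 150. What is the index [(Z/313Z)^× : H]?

24

ord(150) | φ(313) = 313 − 1 = 312 = 2^3 · 3 · 13.
Divisors of 312: 1, 2, 3, 4, 6, 8, 12, 13, 24, 26, 39, 52, 78, 104, 156, 312.
Evaluate successive powers at the divisors of 312:
150^1 ≡ 150
150^2 ≡ 277
150^3 ≡ 234
150^4 ≡ 44
150^6 ≡ 294
150^8 ≡ 58
150^12 ≡ 48
150^13 ≡ 1
Thus |⟨150⟩| = ord(150) = 13.
[(Z/313Z)^× : ⟨150⟩] = 312/13 = 24.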